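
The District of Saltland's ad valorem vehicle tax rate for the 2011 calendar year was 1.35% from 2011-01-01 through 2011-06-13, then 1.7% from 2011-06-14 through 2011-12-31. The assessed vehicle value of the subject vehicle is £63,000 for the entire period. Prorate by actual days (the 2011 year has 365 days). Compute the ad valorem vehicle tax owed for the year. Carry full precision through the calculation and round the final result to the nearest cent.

2011-01-01 to 2011-06-13: 164 days at 1.35% → £63,000 × 1.35% × 164/365 = £382.1425
2011-06-14 to 2011-12-31: 201 days at 1.7% → £63,000 × 1.7% × 201/365 = £589.7836
Total = £971.9260

£971.93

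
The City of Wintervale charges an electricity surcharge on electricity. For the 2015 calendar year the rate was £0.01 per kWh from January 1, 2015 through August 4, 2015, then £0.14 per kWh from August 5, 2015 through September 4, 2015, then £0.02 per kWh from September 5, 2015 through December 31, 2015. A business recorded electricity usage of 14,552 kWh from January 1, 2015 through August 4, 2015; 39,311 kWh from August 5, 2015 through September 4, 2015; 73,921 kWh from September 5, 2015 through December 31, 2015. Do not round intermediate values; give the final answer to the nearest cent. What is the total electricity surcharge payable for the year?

January 1 – August 4, 2015: 14,552 kWh at £0.01/kWh → £145.52
August 5 – September 4, 2015: 39,311 kWh at £0.14/kWh → £5,503.54
September 5 – December 31, 2015: 73,921 kWh at £0.02/kWh → £1,478.42

£7,127.48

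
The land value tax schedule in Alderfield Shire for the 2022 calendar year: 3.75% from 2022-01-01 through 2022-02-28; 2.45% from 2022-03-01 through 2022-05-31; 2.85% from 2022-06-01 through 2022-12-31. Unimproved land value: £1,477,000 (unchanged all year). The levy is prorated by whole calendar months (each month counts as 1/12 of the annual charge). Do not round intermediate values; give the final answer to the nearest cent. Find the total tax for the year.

£42,833.00

2022-01-01 to 2022-02-28: 2 months at 3.75% → £1,477,000 × 3.75% × 2/12 = £9,231.2500
2022-03-01 to 2022-05-31: 3 months at 2.45% → £1,477,000 × 2.45% × 3/12 = £9,046.6250
2022-06-01 to 2022-12-31: 7 months at 2.85% → £1,477,000 × 2.85% × 7/12 = £24,555.1250
Total = £42,833.0000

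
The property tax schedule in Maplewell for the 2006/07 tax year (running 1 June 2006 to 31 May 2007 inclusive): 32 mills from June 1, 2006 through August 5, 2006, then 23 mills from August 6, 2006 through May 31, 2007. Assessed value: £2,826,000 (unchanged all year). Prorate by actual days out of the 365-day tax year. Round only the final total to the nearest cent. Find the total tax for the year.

June 1 – August 5, 2006: 66 days at 32 mills → £2,826,000 × 3.2% × 66/365 = £16,352.0877
August 6, 2006 – May 31, 2007: 299 days at 23 mills → £2,826,000 × 2.3% × 299/365 = £53,244.9370
Total = £69,597.0247

£69,597.02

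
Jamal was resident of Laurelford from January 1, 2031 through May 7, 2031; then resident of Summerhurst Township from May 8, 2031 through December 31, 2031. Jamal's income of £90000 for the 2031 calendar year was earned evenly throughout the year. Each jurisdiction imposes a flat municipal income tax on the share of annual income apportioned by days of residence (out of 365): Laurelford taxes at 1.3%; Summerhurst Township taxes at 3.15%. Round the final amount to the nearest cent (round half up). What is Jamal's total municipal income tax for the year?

£2255.67

Laurelford, January 1 – May 7, 2031: 127 days → £90000 × 1.3% × 127/365 = £407.0959
Summerhurst Township, May 8 – December 31, 2031: 238 days → £90000 × 3.15% × 238/365 = £1848.5753
Total = £2255.6712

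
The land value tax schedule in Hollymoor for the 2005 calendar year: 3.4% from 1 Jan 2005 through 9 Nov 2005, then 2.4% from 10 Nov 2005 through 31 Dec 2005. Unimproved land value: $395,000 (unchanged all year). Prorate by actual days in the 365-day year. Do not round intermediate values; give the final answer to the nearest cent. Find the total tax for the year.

$12,867.26

1 Jan – 9 Nov 2005: 313 days at 3.4% → $395,000 × 3.4% × 313/365 = $11,516.6849
10 Nov – 31 Dec 2005: 52 days at 2.4% → $395,000 × 2.4% × 52/365 = $1,350.5753
Total = $12,867.2603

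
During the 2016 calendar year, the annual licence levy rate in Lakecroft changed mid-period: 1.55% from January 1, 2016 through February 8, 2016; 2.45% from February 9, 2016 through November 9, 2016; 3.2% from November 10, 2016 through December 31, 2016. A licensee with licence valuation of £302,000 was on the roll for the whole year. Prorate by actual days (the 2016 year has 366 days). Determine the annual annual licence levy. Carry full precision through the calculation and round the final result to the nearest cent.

£7,431.18

January 1 – February 8, 2016: 39 days at 1.55% → £302,000 × 1.55% × 39/366 = £498.7951
February 9 – November 9, 2016: 275 days at 2.45% → £302,000 × 2.45% × 275/366 = £5,559.3579
November 10 – December 31, 2016: 52 days at 3.2% → £302,000 × 3.2% × 52/366 = £1,373.0273
Total = £7,431.1803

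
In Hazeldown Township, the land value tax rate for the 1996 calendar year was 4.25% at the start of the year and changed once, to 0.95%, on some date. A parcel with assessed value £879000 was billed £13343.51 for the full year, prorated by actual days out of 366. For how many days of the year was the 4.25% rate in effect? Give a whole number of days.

Let d = days at the first rate; then 366 − d days at the second rate.
£879000 × [4.25%·d + 0.95%·(366−d)] / 366 = £13343.51
Solving gives d = 63, so the new rate took effect on March 4, 1996.

63 days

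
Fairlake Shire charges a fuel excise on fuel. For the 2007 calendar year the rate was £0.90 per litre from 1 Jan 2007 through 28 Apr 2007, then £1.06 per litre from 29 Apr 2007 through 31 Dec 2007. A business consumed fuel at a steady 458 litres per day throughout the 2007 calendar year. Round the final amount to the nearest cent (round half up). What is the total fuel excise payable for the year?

1 Jan – 28 Apr 2007: 118 days × 458 litres/day = 54,044 litres at £0.90/litre → £48639.60
29 Apr – 31 Dec 2007: 247 days × 458 litres/day = 113,126 litres at £1.06/litre → £119913.56

£168553.16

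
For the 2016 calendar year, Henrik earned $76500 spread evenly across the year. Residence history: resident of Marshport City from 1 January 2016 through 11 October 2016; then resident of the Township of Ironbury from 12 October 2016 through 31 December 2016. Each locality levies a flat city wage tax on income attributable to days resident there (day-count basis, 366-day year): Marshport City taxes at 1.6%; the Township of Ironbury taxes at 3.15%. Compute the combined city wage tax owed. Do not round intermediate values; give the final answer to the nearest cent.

$1486.42

Marshport City, 1 January – 11 October 2016: 285 days → $76500 × 1.6% × 285/366 = $953.1148
The Township of Ironbury, 12 October – 31 December 2016: 81 days → $76500 × 3.15% × 81/366 = $533.3053
Total = $1486.4201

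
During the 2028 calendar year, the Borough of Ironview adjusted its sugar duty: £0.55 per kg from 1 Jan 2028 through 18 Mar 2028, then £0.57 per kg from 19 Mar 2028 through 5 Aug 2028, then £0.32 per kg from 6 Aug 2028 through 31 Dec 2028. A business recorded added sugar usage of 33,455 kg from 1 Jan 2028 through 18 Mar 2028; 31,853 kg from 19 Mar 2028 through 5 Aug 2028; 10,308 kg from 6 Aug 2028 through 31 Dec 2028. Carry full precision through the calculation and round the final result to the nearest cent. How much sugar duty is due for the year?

1 Jan – 18 Mar 2028: 33,455 kg at £0.55/kg → £18400.25
19 Mar – 5 Aug 2028: 31,853 kg at £0.57/kg → £18156.21
6 Aug – 31 Dec 2028: 10,308 kg at £0.32/kg → £3298.56

£39855.02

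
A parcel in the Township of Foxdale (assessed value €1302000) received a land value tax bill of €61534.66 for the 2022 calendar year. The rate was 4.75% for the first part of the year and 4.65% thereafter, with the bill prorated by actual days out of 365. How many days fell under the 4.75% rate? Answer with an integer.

Let d = days at the first rate; then 365 − d days at the second rate.
€1302000 × [4.75%·d + 4.65%·(365−d)] / 365 = €61534.66
Solving gives d = 278, so the new rate took effect on 6 Oct 2022.

278 days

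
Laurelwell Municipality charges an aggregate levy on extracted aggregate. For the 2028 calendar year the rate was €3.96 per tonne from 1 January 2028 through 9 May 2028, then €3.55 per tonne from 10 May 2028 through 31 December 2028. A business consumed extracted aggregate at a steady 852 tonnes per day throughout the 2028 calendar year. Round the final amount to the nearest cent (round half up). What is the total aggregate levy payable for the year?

1 January – 9 May 2028: 130 days × 852 tonnes/day = 110,760 tonnes at €3.96/tonne → €438609.60
10 May – 31 December 2028: 236 days × 852 tonnes/day = 201,072 tonnes at €3.55/tonne → €713805.60

€1152415.20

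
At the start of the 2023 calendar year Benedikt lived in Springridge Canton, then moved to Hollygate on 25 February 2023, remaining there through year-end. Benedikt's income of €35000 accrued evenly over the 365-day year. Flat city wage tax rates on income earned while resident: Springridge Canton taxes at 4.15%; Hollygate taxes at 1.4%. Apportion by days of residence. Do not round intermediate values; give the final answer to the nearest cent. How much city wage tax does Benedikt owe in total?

€635.03

Springridge Canton, 1 January – 24 February 2023: 55 days → €35000 × 4.15% × 55/365 = €218.8699
Hollygate, 25 February – 31 December 2023: 310 days → €35000 × 1.4% × 310/365 = €416.1644
Total = €635.0342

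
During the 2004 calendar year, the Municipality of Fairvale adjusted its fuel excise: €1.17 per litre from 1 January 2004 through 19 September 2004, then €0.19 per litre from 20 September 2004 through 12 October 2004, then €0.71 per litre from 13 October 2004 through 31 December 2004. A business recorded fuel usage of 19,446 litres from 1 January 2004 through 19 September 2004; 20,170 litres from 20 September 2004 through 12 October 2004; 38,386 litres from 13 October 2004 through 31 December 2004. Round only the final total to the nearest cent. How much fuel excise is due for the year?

1 January – 19 September 2004: 19,446 litres at €1.17/litre → €22,751.82
20 September – 12 October 2004: 20,170 litres at €0.19/litre → €3,832.30
13 October – 31 December 2004: 38,386 litres at €0.71/litre → €27,254.06

€53,838.18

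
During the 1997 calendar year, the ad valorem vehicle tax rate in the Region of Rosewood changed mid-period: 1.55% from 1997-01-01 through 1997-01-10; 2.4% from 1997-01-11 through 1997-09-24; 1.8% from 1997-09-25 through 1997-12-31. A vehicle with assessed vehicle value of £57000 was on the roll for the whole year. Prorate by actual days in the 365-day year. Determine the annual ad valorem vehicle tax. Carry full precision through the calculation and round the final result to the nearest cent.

£1262.90

1997-01-01 to 1997-01-10: 10 days at 1.55% → £57000 × 1.55% × 10/365 = £24.2055
1997-01-11 to 1997-09-24: 257 days at 2.4% → £57000 × 2.4% × 257/365 = £963.2219
1997-09-25 to 1997-12-31: 98 days at 1.8% → £57000 × 1.8% × 98/365 = £275.4740
Total = £1262.9014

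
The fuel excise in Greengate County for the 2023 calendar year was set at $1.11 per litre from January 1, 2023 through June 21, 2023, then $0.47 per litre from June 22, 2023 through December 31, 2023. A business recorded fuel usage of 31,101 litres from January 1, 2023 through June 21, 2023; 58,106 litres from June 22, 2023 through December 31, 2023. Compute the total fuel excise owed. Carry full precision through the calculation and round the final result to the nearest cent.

January 1 – June 21, 2023: 31,101 litres at $1.11/litre → $34,522.11
June 22 – December 31, 2023: 58,106 litres at $0.47/litre → $27,309.82

$61,831.93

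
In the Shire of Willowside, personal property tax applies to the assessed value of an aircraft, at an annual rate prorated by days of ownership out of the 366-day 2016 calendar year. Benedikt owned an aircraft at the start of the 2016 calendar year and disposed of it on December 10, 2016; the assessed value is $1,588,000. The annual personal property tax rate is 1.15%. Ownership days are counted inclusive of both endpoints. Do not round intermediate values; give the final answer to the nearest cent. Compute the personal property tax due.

$17,214.18

Days held (January 1 – December 10, 2016): 345 out of 366
Tax = $1,588,000 × 1.15% × 345/366 = $17,214.1803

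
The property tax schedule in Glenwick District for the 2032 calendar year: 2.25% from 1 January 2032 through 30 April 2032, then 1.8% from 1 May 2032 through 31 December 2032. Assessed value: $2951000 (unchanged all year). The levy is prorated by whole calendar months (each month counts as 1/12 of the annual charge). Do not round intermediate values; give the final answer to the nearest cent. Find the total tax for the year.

1 January – 30 April 2032: 4 months at 2.25% → $2951000 × 2.25% × 4/12 = $22132.5000
1 May – 31 December 2032: 8 months at 1.8% → $2951000 × 1.8% × 8/12 = $35412.0000
Total = $57544.5000

$57544.50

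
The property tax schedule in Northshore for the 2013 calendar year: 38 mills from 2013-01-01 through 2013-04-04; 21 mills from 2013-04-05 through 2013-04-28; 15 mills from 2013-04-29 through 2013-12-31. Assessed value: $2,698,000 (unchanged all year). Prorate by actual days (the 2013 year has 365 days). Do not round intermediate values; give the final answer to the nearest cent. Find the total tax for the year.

$57,515.45

2013-01-01 to 2013-04-04: 94 days at 38 mills → $2,698,000 × 3.8% × 94/365 = $26,403.4411
2013-04-05 to 2013-04-28: 24 days at 21 mills → $2,698,000 × 2.1% × 24/365 = $3,725.4575
2013-04-29 to 2013-12-31: 247 days at 15 mills → $2,698,000 × 1.5% × 247/365 = $27,386.5479
Total = $57,515.4466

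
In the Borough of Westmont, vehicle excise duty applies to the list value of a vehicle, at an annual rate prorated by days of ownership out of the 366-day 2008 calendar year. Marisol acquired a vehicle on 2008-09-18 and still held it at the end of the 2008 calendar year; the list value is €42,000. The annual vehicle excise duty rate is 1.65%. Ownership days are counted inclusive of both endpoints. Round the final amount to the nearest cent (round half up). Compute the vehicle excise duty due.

€198.81

Days held (2008-09-18 to 2008-12-31): 105 out of 366
Tax = €42,000 × 1.65% × 105/366 = €198.8115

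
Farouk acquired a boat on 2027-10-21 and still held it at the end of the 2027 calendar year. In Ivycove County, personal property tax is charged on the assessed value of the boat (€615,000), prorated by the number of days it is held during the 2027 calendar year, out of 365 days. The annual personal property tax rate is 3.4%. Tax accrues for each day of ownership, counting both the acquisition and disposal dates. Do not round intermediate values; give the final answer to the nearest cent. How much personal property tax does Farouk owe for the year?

€4,124.71

Days held (2027-10-21 to 2027-12-31): 72 out of 365
Tax = €615,000 × 3.4% × 72/365 = €4,124.7123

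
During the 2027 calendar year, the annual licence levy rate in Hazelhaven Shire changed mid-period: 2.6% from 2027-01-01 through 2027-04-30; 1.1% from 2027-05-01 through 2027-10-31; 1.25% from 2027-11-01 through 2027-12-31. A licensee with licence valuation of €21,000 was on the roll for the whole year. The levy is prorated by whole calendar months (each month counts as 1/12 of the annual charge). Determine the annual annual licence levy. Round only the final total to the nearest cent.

2027-01-01 to 2027-04-30: 4 months at 2.6% → €21,000 × 2.6% × 4/12 = €182.0000
2027-05-01 to 2027-10-31: 6 months at 1.1% → €21,000 × 1.1% × 6/12 = €115.5000
2027-11-01 to 2027-12-31: 2 months at 1.25% → €21,000 × 1.25% × 2/12 = €43.7500
Total = €341.2500

€341.25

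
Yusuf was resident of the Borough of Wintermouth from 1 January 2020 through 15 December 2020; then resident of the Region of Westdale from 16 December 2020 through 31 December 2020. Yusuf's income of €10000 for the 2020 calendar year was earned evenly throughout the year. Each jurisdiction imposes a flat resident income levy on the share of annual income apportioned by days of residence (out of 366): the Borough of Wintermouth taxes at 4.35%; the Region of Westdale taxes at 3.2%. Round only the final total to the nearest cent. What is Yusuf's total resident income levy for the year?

The Borough of Wintermouth, 1 January – 15 December 2020: 350 days → €10000 × 4.35% × 350/366 = €415.9836
The Region of Westdale, 16 December – 31 December 2020: 16 days → €10000 × 3.2% × 16/366 = €13.9891
Total = €429.9727

€429.97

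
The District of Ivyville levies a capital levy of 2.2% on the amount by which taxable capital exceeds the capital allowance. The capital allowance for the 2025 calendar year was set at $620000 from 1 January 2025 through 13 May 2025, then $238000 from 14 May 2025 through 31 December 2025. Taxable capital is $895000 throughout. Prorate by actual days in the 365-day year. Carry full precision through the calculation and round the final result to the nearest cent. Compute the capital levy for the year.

$11391.72

1 January – 13 May 2025: 133 days, exemption $620000 → ($895000 − $620000) × 2.2% × 133/365 = $2204.5205
14 May – 31 December 2025: 232 days, exemption $238000 → ($895000 − $238000) × 2.2% × 232/365 = $9187.2000
Total = $11391.7205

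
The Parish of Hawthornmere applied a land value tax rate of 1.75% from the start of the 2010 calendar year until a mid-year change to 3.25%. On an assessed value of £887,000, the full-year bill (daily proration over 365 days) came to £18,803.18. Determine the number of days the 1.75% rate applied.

Let d = days at the first rate; then 365 − d days at the second rate.
£887,000 × [1.75%·d + 3.25%·(365−d)] / 365 = £18,803.18
Solving gives d = 275, so the new rate took effect on 3 Oct 2010.

275 days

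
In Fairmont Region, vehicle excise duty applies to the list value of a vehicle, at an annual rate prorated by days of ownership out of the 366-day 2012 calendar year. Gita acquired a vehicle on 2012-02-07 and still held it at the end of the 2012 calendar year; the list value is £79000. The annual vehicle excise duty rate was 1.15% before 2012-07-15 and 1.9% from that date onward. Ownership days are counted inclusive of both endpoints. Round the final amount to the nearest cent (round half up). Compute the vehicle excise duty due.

£1091.86

2012-02-07 to 2012-07-14: 159 days at 1.15% → £79000 × 1.15% × 159/366 = £394.6762
2012-07-15 to 2012-12-31: 170 days at 1.9% → £79000 × 1.9% × 170/366 = £697.1858
Total = £1091.8620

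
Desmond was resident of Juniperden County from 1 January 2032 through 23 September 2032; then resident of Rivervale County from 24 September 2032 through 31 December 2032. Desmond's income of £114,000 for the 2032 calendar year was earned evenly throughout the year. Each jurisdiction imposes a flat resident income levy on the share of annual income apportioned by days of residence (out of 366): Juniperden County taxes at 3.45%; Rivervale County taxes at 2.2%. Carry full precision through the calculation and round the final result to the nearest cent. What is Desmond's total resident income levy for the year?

Juniperden County, 1 January – 23 September 2032: 267 days → £114,000 × 3.45% × 267/366 = £2,869.1557
Rivervale County, 24 September – 31 December 2032: 99 days → £114,000 × 2.2% × 99/366 = £678.3934
Total = £3,547.5492

£3,547.55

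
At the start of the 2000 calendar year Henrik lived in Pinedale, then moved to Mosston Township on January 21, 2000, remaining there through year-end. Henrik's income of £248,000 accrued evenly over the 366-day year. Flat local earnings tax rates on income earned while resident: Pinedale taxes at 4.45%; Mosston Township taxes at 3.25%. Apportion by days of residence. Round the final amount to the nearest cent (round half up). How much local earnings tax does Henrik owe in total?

Pinedale, January 1 – January 20, 2000: 20 days → £248,000 × 4.45% × 20/366 = £603.0601
Mosston Township, January 21 – December 31, 2000: 346 days → £248,000 × 3.25% × 346/366 = £7,619.5628
Total = £8,222.6230

£8,222.62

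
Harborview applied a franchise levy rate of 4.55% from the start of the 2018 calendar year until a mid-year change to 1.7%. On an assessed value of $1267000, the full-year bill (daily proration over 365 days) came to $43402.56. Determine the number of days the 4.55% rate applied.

Let d = days at the first rate; then 365 − d days at the second rate.
$1267000 × [4.55%·d + 1.7%·(365−d)] / 365 = $43402.56
Solving gives d = 221, so the new rate took effect on August 10, 2018.

221 days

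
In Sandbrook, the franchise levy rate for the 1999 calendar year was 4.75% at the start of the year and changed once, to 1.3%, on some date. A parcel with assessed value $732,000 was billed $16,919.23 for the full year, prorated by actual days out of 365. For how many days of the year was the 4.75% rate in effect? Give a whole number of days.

Let d = days at the first rate; then 365 − d days at the second rate.
$732,000 × [4.75%·d + 1.3%·(365−d)] / 365 = $16,919.23
Solving gives d = 107, so the new rate took effect on 18 Apr 1999.

107 days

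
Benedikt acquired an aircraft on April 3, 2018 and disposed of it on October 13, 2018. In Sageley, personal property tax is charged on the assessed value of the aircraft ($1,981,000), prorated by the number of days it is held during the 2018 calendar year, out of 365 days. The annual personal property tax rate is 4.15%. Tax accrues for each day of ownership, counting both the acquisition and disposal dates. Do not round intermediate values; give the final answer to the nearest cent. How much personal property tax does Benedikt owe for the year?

Days held (April 3 – October 13, 2018): 194 out of 365
Tax = $1,981,000 × 4.15% × 194/365 = $43,695.9753

$43,695.98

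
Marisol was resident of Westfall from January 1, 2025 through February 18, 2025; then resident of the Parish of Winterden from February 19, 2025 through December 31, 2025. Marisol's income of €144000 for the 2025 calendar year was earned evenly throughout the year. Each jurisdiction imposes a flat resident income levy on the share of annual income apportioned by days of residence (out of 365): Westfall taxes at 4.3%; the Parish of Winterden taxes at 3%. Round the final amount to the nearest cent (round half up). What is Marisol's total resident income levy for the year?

€4571.31

Westfall, January 1 – February 18, 2025: 49 days → €144000 × 4.3% × 49/365 = €831.2548
The Parish of Winterden, February 19 – December 31, 2025: 316 days → €144000 × 3% × 316/365 = €3740.0548
Total = €4571.3096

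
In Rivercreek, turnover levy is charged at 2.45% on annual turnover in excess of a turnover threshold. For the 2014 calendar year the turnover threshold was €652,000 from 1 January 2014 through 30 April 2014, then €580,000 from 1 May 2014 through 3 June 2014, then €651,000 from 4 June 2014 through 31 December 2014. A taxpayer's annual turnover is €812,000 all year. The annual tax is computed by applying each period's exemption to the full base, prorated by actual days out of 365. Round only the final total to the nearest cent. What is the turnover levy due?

1 January – 30 April 2014: 120 days, exemption €652,000 → (€812,000 − €652,000) × 2.45% × 120/365 = €1,288.7671
1 May – 3 June 2014: 34 days, exemption €580,000 → (€812,000 − €580,000) × 2.45% × 34/365 = €529.4685
4 June – 31 December 2014: 211 days, exemption €651,000 → (€812,000 − €651,000) × 2.45% × 211/365 = €2,280.2452
Total = €4,098.4808

€4,098.48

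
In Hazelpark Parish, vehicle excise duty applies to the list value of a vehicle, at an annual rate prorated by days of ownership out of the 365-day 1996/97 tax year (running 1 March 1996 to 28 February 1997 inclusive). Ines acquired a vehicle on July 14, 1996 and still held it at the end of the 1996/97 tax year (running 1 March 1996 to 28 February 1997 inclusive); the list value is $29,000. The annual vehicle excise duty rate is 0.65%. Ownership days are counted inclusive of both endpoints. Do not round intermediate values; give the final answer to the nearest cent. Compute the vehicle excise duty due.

$118.78

Days held (July 14, 1996 – February 28, 1997): 230 out of 365
Tax = $29,000 × 0.65% × 230/365 = $118.7808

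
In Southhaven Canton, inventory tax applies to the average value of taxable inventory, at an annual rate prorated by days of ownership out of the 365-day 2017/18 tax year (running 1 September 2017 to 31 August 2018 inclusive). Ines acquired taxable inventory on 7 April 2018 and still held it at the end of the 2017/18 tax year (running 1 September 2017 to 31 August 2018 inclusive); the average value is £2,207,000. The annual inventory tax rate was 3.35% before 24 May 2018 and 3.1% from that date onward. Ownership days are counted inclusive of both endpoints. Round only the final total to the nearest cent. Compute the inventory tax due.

7 April – 23 May 2018: 47 days at 3.35% → £2,207,000 × 3.35% × 47/365 = £9,520.3329
24 May – 31 August 2018: 100 days at 3.1% → £2,207,000 × 3.1% × 100/365 = £18,744.3836
Total = £28,264.7164

£28,264.72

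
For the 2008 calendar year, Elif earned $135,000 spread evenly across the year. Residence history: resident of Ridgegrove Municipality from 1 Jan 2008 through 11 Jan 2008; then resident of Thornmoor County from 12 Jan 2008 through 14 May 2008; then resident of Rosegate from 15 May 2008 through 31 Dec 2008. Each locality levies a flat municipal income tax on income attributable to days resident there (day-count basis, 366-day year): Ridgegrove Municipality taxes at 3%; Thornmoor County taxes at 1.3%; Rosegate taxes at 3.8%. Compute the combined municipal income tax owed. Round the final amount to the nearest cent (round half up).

Ridgegrove Municipality, 1 Jan – 11 Jan 2008: 11 days → $135,000 × 3% × 11/366 = $121.7213
Thornmoor County, 12 Jan – 14 May 2008: 124 days → $135,000 × 1.3% × 124/366 = $594.5902
Rosegate, 15 May – 31 Dec 2008: 231 days → $135,000 × 3.8% × 231/366 = $3,237.7869
Total = $3,954.0984

$3,954.10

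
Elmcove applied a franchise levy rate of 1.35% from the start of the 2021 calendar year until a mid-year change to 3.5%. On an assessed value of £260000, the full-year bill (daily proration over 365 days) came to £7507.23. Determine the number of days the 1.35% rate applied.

104 days

Let d = days at the first rate; then 365 − d days at the second rate.
£260000 × [1.35%·d + 3.5%·(365−d)] / 365 = £7507.23
Solving gives d = 104, so the new rate took effect on 15 April 2021.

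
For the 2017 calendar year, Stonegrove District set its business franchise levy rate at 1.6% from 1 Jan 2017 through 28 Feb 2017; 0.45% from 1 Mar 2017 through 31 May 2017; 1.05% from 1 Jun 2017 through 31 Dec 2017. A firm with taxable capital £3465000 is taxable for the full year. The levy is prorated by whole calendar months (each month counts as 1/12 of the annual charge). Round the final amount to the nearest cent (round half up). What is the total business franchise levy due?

£34361.25

1 Jan – 28 Feb 2017: 2 months at 1.6% → £3465000 × 1.6% × 2/12 = £9240.0000
1 Mar – 31 May 2017: 3 months at 0.45% → £3465000 × 0.45% × 3/12 = £3898.1250
1 Jun – 31 Dec 2017: 7 months at 1.05% → £3465000 × 1.05% × 7/12 = £21223.1250
Total = £34361.2500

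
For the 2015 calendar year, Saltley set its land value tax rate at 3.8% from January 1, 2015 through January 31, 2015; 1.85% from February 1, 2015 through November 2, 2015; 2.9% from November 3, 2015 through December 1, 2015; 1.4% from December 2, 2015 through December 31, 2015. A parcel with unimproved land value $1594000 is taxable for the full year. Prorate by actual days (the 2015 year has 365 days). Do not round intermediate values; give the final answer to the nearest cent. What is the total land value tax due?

January 1 – January 31, 2015: 31 days at 3.8% → $1594000 × 3.8% × 31/365 = $5144.4712
February 1 – November 2, 2015: 275 days at 1.85% → $1594000 × 1.85% × 275/365 = $22217.7397
November 3 – December 1, 2015: 29 days at 2.9% → $1594000 × 2.9% × 29/365 = $3672.7507
December 2 – December 31, 2015: 30 days at 1.4% → $1594000 × 1.4% × 30/365 = $1834.1918
Total = $32869.1534

$32869.15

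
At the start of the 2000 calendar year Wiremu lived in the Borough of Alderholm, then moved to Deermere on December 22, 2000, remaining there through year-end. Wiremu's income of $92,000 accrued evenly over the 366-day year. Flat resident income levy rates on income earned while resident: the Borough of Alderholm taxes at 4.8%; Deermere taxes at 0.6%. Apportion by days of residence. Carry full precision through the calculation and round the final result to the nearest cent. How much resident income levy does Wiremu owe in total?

The Borough of Alderholm, January 1 – December 21, 2000: 356 days → $92,000 × 4.8% × 356/366 = $4,295.3443
Deermere, December 22 – December 31, 2000: 10 days → $92,000 × 0.6% × 10/366 = $15.0820
Total = $4,310.4262

$4,310.43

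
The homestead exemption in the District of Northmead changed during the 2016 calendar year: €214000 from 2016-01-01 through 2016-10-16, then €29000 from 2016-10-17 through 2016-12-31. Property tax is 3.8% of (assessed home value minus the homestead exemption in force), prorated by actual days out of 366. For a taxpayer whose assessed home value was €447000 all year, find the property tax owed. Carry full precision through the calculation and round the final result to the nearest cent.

€10313.78

2016-01-01 to 2016-10-16: 290 days, exemption €214000 → (€447000 − €214000) × 3.8% × 290/366 = €7015.4645
2016-10-17 to 2016-12-31: 76 days, exemption €29000 → (€447000 − €29000) × 3.8% × 76/366 = €3298.3169
Total = €10313.7814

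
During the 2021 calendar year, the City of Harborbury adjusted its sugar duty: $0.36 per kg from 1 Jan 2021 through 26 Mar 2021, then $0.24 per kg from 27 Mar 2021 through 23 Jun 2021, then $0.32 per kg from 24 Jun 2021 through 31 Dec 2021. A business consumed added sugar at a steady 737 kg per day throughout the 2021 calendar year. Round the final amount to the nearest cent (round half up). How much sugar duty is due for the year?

$83,339.96

1 Jan – 26 Mar 2021: 85 days × 737 kg/day = 62,645 kg at $0.36/kg → $22,552.20
27 Mar – 23 Jun 2021: 89 days × 737 kg/day = 65,593 kg at $0.24/kg → $15,742.32
24 Jun – 31 Dec 2021: 191 days × 737 kg/day = 140,767 kg at $0.32/kg → $45,045.44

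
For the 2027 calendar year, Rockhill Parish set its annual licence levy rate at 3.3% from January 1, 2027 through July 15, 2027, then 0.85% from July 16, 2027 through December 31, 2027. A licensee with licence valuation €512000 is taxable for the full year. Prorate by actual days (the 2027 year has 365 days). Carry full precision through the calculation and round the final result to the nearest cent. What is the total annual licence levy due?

January 1 – July 15, 2027: 196 days at 3.3% → €512000 × 3.3% × 196/365 = €9072.9205
July 16 – December 31, 2027: 169 days at 0.85% → €512000 × 0.85% × 169/365 = €2015.0356
Total = €11087.9562

€11087.96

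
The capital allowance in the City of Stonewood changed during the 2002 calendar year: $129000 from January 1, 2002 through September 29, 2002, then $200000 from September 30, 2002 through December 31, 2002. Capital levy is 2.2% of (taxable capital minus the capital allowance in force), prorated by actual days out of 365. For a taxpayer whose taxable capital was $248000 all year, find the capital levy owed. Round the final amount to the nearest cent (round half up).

$2220.01

January 1 – September 29, 2002: 272 days, exemption $129000 → ($248000 − $129000) × 2.2% × 272/365 = $1950.9479
September 30 – December 31, 2002: 93 days, exemption $200000 → ($248000 − $200000) × 2.2% × 93/365 = $269.0630
Total = $2220.0110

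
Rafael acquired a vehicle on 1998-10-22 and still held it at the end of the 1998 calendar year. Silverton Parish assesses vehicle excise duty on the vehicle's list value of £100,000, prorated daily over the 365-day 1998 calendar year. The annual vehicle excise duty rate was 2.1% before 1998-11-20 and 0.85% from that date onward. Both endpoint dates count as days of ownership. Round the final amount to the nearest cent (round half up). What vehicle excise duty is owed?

1998-10-22 to 1998-11-19: 29 days at 2.1% → £100,000 × 2.1% × 29/365 = £166.8493
1998-11-20 to 1998-12-31: 42 days at 0.85% → £100,000 × 0.85% × 42/365 = £97.8082
Total = £264.6575

£264.66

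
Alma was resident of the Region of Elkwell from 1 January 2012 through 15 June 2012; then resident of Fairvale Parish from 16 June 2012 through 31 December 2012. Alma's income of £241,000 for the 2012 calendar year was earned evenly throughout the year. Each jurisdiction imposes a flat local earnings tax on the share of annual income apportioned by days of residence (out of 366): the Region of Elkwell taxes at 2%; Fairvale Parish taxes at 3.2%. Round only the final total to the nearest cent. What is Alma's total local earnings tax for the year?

The Region of Elkwell, 1 January – 15 June 2012: 167 days → £241,000 × 2% × 167/366 = £2,199.2896
Fairvale Parish, 16 June – 31 December 2012: 199 days → £241,000 × 3.2% × 199/366 = £4,193.1366
Total = £6,392.4262

£6,392.43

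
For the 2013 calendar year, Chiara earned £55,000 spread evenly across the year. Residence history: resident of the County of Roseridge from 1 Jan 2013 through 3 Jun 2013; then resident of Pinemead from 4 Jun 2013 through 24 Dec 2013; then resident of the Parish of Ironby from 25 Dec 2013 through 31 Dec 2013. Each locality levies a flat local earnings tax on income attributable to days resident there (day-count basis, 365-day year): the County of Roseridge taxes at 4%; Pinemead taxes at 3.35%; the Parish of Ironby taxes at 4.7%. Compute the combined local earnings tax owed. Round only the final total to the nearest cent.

£2,007.58

The County of Roseridge, 1 Jan – 3 Jun 2013: 154 days → £55,000 × 4% × 154/365 = £928.2192
Pinemead, 4 Jun – 24 Dec 2013: 204 days → £55,000 × 3.35% × 204/365 = £1,029.7808
The Parish of Ironby, 25 Dec – 31 Dec 2013: 7 days → £55,000 × 4.7% × 7/365 = £49.5753
Total = £2,007.5753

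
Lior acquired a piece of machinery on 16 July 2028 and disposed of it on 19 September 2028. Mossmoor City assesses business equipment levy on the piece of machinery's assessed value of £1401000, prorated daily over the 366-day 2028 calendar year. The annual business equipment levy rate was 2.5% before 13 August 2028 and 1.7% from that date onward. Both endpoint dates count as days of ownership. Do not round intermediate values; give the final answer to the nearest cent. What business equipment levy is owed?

£5152.31

16 July – 12 August 2028: 28 days at 2.5% → £1401000 × 2.5% × 28/366 = £2679.5082
13 August – 19 September 2028: 38 days at 1.7% → £1401000 × 1.7% × 38/366 = £2472.8033
Total = £5152.3115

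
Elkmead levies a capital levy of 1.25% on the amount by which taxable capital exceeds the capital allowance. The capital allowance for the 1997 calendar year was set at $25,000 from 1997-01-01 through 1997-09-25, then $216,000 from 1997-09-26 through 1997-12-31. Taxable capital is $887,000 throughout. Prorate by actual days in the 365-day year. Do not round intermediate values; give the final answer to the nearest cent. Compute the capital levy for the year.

$10,140.51

1997-01-01 to 1997-09-25: 268 days, exemption $25,000 → ($887,000 − $25,000) × 1.25% × 268/365 = $7,911.5068
1997-09-26 to 1997-12-31: 97 days, exemption $216,000 → ($887,000 − $216,000) × 1.25% × 97/365 = $2,229.0068
Total = $10,140.5137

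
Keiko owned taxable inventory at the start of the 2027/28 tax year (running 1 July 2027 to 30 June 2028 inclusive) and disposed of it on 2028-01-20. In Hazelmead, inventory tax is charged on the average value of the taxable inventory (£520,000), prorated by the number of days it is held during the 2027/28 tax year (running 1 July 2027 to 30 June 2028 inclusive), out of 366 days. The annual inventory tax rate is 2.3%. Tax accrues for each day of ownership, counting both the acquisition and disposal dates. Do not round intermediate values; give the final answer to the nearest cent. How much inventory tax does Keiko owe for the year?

Days held (2027-07-01 to 2028-01-20): 204 out of 366
Tax = £520,000 × 2.3% × 204/366 = £6,666.2295

£6,666.23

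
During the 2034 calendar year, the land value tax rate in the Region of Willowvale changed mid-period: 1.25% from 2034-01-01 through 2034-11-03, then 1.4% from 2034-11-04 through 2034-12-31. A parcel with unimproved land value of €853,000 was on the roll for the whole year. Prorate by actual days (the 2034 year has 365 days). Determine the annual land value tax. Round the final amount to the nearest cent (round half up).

€10,865.82

2034-01-01 to 2034-11-03: 307 days at 1.25% → €853,000 × 1.25% × 307/365 = €8,968.1849
2034-11-04 to 2034-12-31: 58 days at 1.4% → €853,000 × 1.4% × 58/365 = €1,897.6329
Total = €10,865.8178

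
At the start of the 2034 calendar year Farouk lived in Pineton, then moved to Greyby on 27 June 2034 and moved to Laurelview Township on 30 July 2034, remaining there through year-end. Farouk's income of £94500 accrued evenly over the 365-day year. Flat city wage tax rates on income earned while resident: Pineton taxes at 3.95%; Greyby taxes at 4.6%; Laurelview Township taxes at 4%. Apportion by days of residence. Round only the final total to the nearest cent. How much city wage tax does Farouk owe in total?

£3808.35

Pineton, 1 January – 26 June 2034: 177 days → £94500 × 3.95% × 177/365 = £1810.1281
Greyby, 27 June – 29 July 2034: 33 days → £94500 × 4.6% × 33/365 = £393.0164
Laurelview Township, 30 July – 31 December 2034: 155 days → £94500 × 4% × 155/365 = £1605.2055
Total = £3808.3500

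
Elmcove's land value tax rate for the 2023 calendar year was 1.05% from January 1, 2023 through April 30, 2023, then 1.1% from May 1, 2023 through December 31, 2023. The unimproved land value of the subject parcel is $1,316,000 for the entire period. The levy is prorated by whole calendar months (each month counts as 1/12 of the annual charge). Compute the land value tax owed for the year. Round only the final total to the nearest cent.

$14,256.67

January 1 – April 30, 2023: 4 months at 1.05% → $1,316,000 × 1.05% × 4/12 = $4,606.0000
May 1 – December 31, 2023: 8 months at 1.1% → $1,316,000 × 1.1% × 8/12 = $9,650.6667
Total = $14,256.6667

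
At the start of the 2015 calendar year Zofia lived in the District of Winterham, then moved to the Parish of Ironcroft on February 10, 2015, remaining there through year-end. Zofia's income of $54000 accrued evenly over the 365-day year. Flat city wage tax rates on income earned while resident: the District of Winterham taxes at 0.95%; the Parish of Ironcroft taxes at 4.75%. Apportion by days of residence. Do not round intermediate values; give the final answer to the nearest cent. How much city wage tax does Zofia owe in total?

$2340.12

The District of Winterham, January 1 – February 9, 2015: 40 days → $54000 × 0.95% × 40/365 = $56.2192
The Parish of Ironcroft, February 10 – December 31, 2015: 325 days → $54000 × 4.75% × 325/365 = $2283.9041
Total = $2340.1233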